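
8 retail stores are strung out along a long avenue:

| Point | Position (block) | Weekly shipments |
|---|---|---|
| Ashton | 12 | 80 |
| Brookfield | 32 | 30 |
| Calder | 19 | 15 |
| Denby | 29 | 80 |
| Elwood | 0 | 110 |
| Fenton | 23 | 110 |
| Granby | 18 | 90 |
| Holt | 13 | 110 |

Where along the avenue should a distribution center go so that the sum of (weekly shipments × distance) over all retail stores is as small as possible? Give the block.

For a sum of weighted absolute distances on a line, the optimum is the weighted median (not the mean). Total weight W = 625; half-weight = 312.5.
Sort by position and accumulate weight:
  block 0 (Elwood, w=110) → cum 110
  block 12 (Ashton, w=80) → cum 190
  block 13 (Holt, w=110) → cum 300
  block 18 (Granby, w=90) → cum 390  ≥ 312.5 → median here
  block 19 (Calder, w=15) → cum 405
  block 23 (Fenton, w=110) → cum 515
  block 29 (Denby, w=80) → cum 595
  block 32 (Brookfield, w=30) → cum 625
Optimal location: block 18.

x = 18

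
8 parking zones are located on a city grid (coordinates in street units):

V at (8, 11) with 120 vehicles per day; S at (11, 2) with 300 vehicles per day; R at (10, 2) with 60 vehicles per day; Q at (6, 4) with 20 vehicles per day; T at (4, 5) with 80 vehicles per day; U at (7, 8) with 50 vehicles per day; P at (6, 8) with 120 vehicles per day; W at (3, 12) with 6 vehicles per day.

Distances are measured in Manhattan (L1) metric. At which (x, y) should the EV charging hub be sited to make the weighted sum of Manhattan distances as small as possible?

Manhattan distance separates: Σwᵢ(|x−xᵢ|+|y−yᵢ|) = Σwᵢ|x−xᵢ| + Σwᵢ|y−yᵢ|, so x and y are optimised independently as 1-D weighted medians.
Total weight W = 756; half = 378.
x-coordinate, sorted with cumulative weight:
  x=3 (W, w=6) cum 6
  x=4 (T, w=80) cum 86
  x=6 (Q, w=20) cum 106
  x=6 (P, w=120) cum 226
  x=7 (U, w=50) cum 276
  x=8 (V, w=120) cum 396  ← median
  x=10 (R, w=60) cum 456
  x=11 (S, w=300) cum 756
⇒ x* = 8
y-coordinate, sorted with cumulative weight:
  y=2 (S, w=300) cum 300
  y=2 (R, w=60) cum 360
  y=4 (Q, w=20) cum 380  ← median
  y=5 (T, w=80) cum 460
  y=8 (U, w=50) cum 510
  y=8 (P, w=120) cum 630
  y=11 (V, w=120) cum 750
  y=12 (W, w=6) cum 756
⇒ y* = 4

(8, 4)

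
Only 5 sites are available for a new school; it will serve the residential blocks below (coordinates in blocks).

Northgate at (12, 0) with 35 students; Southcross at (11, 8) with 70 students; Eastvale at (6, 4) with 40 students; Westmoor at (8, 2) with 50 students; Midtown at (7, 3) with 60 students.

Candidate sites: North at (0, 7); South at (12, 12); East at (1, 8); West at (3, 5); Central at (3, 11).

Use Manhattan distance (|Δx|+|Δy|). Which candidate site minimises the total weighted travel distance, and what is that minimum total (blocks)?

West, total 2180 blocks

Total weighted distance at each candidate:
  North (0, 7): total = 3175
  South (12, 12): total = 2870
  East (1, 8): total = 3035
  West (3, 5): total = 2180
  Central (3, 11): total = 3290
Minimum is at West with total 2180 blocks.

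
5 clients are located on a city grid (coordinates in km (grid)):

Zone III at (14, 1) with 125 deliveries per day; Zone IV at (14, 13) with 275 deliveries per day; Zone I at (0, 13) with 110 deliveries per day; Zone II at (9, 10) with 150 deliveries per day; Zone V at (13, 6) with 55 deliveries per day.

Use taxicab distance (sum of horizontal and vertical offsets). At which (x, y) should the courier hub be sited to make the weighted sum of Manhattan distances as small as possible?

(14, 13)

Manhattan distance separates: Σwᵢ(|x−xᵢ|+|y−yᵢ|) = Σwᵢ|x−xᵢ| + Σwᵢ|y−yᵢ|, so x and y are optimised independently as 1-D weighted medians.
Total weight W = 715; half = 357.5.
x-coordinate, sorted with cumulative weight:
  x=0 (Zone I, w=110) cum 110
  x=9 (Zone II, w=150) cum 260
  x=13 (Zone V, w=55) cum 315
  x=14 (Zone III, w=125) cum 440  ← median
  x=14 (Zone IV, w=275) cum 715
⇒ x* = 14
y-coordinate, sorted with cumulative weight:
  y=1 (Zone III, w=125) cum 125
  y=6 (Zone V, w=55) cum 180
  y=10 (Zone II, w=150) cum 330
  y=13 (Zone IV, w=275) cum 605  ← median
  y=13 (Zone I, w=110) cum 715
⇒ y* = 13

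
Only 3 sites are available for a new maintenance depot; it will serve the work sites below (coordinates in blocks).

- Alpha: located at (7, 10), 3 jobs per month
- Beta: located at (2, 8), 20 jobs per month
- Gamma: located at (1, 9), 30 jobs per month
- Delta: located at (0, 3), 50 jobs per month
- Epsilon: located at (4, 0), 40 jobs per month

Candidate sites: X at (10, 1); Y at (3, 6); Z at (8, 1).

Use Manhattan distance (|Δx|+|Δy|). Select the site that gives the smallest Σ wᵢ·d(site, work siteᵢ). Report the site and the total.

Total weighted distance at each candidate:
  X (10, 1): total = 1726
  Y (3, 6): total = 814
  Z (8, 1): total = 1440
Minimum is at Y with total 814 blocks.

Y, total 814 blocks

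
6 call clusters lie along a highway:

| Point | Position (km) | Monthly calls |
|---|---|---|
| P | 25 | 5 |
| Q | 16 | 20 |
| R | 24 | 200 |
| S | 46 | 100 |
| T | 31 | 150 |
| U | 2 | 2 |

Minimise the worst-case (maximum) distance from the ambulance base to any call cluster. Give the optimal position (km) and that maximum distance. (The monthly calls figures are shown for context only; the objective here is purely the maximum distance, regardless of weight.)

location 24, max distance 22

The 1-center on a line is the midpoint of the two extreme points: leftmost at 2, rightmost at 46.
Optimal location = (2 + 46)/2 = 24; maximum distance = (46 − 2)/2 = 22.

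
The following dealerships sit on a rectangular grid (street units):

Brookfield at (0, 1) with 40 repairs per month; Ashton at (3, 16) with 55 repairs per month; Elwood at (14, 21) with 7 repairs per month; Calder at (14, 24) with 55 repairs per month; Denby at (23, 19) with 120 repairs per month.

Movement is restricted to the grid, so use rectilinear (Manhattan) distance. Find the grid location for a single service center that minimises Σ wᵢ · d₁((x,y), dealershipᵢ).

(14, 19)

Manhattan distance separates: Σwᵢ(|x−xᵢ|+|y−yᵢ|) = Σwᵢ|x−xᵢ| + Σwᵢ|y−yᵢ|, so x and y are optimised independently as 1-D weighted medians.
Total weight W = 277; half = 138.5.
x-coordinate, sorted with cumulative weight:
  x=0 (Brookfield, w=40) cum 40
  x=3 (Ashton, w=55) cum 95
  x=14 (Elwood, w=7) cum 102
  x=14 (Calder, w=55) cum 157  ← median
  x=23 (Denby, w=120) cum 277
⇒ x* = 14
y-coordinate, sorted with cumulative weight:
  y=1 (Brookfield, w=40) cum 40
  y=16 (Ashton, w=55) cum 95
  y=19 (Denby, w=120) cum 215  ← median
  y=21 (Elwood, w=7) cum 222
  y=24 (Calder, w=55) cum 277
⇒ y* = 19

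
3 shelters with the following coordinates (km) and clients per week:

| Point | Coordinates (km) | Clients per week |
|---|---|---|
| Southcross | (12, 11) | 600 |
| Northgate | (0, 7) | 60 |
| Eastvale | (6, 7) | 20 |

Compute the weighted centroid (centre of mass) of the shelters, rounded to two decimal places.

(10.76, 10.53)

The minimiser of Σwᵢ‖p−pᵢ‖² is the weighted centroid p* = (Σwᵢpᵢ)/(Σwᵢ).
Σwᵢ = 680.
Σwᵢxᵢ = 600·12 + 60·0 + 20·6 = 7320.
Σwᵢyᵢ = 600·11 + 60·7 + 20·7 = 7160.
x* = 7320/680 = 10.76, y* = 7160/680 = 10.53.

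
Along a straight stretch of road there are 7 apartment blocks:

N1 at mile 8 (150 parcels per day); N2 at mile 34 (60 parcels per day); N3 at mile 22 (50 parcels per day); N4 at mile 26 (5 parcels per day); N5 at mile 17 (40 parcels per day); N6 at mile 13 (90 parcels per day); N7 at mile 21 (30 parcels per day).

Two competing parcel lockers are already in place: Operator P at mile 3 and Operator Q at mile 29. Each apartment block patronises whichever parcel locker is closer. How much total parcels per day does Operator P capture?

The indifferent point is the midpoint (3+29)/2 = 16; apartment blocks left of it (closer to Operator P at 3) go to Operator P, those right go to Operator Q.
  N1 at 8 (w=150) → Operator P
  N6 at 13 (w=90) → Operator P
  N5 at 17 (w=40) → Operator Q
  N7 at 21 (w=30) → Operator Q
  N3 at 22 (w=50) → Operator Q
  N4 at 26 (w=5) → Operator Q
  N2 at 34 (w=60) → Operator Q
Operator P captures 240; Operator Q captures 185.

240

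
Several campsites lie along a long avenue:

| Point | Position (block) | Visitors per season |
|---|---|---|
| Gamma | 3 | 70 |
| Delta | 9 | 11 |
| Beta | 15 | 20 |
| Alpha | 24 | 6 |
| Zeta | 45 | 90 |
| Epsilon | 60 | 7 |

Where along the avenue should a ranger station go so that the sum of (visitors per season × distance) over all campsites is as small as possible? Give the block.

For a sum of weighted absolute distances on a line, the optimum is the weighted median (not the mean). Total weight W = 204; half-weight = 102.
Sort by position and accumulate weight:
  block 3 (Gamma, w=70) → cum 70
  block 9 (Delta, w=11) → cum 81
  block 15 (Beta, w=20) → cum 101
  block 24 (Alpha, w=6) → cum 107  ≥ 102 → median here
  block 45 (Zeta, w=90) → cum 197
  block 60 (Epsilon, w=7) → cum 204
Optimal location: block 24.

x = 24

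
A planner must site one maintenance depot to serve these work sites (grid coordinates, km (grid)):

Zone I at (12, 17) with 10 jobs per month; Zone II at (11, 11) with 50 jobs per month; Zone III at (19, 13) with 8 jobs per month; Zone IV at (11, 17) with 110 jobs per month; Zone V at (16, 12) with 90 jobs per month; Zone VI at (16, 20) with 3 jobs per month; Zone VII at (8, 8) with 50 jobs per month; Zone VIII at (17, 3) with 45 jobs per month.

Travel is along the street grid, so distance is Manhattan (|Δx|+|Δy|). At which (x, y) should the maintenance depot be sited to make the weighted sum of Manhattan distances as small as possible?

Manhattan distance separates: Σwᵢ(|x−xᵢ|+|y−yᵢ|) = Σwᵢ|x−xᵢ| + Σwᵢ|y−yᵢ|, so x and y are optimised independently as 1-D weighted medians.
Total weight W = 366; half = 183.
x-coordinate, sorted with cumulative weight:
  x=8 (Zone VII, w=50) cum 50
  x=11 (Zone II, w=50) cum 100
  x=11 (Zone IV, w=110) cum 210  ← median
  x=12 (Zone I, w=10) cum 220
  x=16 (Zone V, w=90) cum 310
  x=16 (Zone VI, w=3) cum 313
  x=17 (Zone VIII, w=45) cum 358
  x=19 (Zone III, w=8) cum 366
⇒ x* = 11
y-coordinate, sorted with cumulative weight:
  y=3 (Zone VIII, w=45) cum 45
  y=8 (Zone VII, w=50) cum 95
  y=11 (Zone II, w=50) cum 145
  y=12 (Zone V, w=90) cum 235  ← median
  y=13 (Zone III, w=8) cum 243
  y=17 (Zone I, w=10) cum 253
  y=17 (Zone IV, w=110) cum 363
  y=20 (Zone VI, w=3) cum 366
⇒ y* = 12

(11, 12)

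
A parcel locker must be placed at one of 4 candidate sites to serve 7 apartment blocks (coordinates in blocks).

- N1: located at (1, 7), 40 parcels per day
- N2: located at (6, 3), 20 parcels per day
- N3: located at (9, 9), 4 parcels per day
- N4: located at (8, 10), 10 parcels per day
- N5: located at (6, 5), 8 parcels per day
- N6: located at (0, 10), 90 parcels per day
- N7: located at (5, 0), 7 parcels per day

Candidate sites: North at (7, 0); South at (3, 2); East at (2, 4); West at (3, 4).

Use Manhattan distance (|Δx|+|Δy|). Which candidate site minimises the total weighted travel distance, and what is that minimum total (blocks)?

Total weighted distance at each candidate:
  North (7, 0): total = 2346
  South (3, 2): total = 1608
  East (2, 4): total = 1237
  West (3, 4): total = 1318
Minimum is at East with total 1237 blocks.

East, total 1237 blocks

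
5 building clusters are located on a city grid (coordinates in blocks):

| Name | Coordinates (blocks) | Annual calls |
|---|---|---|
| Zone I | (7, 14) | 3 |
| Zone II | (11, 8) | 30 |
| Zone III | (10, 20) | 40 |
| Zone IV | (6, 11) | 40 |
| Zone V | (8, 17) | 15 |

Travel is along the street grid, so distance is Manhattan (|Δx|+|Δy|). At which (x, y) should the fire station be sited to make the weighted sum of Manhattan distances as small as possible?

(10, 11)

Manhattan distance separates: Σwᵢ(|x−xᵢ|+|y−yᵢ|) = Σwᵢ|x−xᵢ| + Σwᵢ|y−yᵢ|, so x and y are optimised independently as 1-D weighted medians.
Total weight W = 128; half = 64.
x-coordinate, sorted with cumulative weight:
  x=6 (Zone IV, w=40) cum 40
  x=7 (Zone I, w=3) cum 43
  x=8 (Zone V, w=15) cum 58
  x=10 (Zone III, w=40) cum 98  ← median
  x=11 (Zone II, w=30) cum 128
⇒ x* = 10
y-coordinate, sorted with cumulative weight:
  y=8 (Zone II, w=30) cum 30
  y=11 (Zone IV, w=40) cum 70  ← median
  y=14 (Zone I, w=3) cum 73
  y=17 (Zone V, w=15) cum 88
  y=20 (Zone III, w=40) cum 128
⇒ y* = 11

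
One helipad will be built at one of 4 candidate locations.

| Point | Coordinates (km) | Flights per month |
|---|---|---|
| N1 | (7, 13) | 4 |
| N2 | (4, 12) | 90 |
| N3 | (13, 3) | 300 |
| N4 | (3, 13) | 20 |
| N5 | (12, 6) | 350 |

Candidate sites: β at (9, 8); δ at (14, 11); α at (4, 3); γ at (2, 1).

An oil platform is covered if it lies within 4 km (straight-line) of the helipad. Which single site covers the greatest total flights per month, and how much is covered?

β, covering 350

Coverage radius r = 4 km; a point is covered iff (Δx)²+(Δy)² ≤ 4² = 16.
  β (9, 8): covers {N5} → 350
  δ (14, 11): covers {none} → 0
  α (4, 3): covers {none} → 0
  γ (2, 1): covers {none} → 0
Maximum coverage at β: 350 flights per month.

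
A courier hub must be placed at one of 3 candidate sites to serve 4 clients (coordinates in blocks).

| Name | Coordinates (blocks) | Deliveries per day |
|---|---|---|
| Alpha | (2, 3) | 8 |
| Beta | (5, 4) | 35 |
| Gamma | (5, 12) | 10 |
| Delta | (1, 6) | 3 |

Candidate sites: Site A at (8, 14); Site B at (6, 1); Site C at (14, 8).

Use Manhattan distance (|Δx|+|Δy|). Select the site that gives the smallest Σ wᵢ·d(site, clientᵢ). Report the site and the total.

Site B, total 338 blocks

Total weighted distance at each candidate:
  Site A (8, 14): total = 686
  Site B (6, 1): total = 338
  Site C (14, 8): total = 766
Minimum is at Site B with total 338 blocks.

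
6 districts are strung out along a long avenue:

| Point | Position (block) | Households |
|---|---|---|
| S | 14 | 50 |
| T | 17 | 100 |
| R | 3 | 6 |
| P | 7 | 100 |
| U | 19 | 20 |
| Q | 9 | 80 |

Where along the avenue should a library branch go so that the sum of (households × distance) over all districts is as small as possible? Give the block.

x = 9

For a sum of weighted absolute distances on a line, the optimum is the weighted median (not the mean). Total weight W = 356; half-weight = 178.
Sort by position and accumulate weight:
  block 3 (R, w=6) → cum 6
  block 7 (P, w=100) → cum 106
  block 9 (Q, w=80) → cum 186  ≥ 178 → median here
  block 14 (S, w=50) → cum 236
  block 17 (T, w=100) → cum 336
  block 19 (U, w=20) → cum 356
Optimal location: block 9.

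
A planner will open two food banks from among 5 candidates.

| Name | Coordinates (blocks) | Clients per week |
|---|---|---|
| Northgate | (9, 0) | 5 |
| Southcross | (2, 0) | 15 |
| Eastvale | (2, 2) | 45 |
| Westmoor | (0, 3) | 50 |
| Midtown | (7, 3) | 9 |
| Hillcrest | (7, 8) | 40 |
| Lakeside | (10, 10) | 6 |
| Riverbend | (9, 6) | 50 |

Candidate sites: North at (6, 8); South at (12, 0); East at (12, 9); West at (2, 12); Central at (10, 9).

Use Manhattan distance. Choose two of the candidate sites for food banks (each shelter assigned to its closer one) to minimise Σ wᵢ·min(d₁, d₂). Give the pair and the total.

{North, Central}, total 1530

Evaluate every pair (each demand assigned to the nearer of the two):
  {North, Central}: total = 1530
  {North, South}: total = 1545
  {North, East}: total = 1597
  {North, West}: total = 1615
  {West, Central}: total = 1677
  {South, Central}: total = 1893
  {East, West}: total = 1897
  {South, East}: total = 2085
  {South, West}: total = 2107
  {East, Central}: total = 2227
Best pair: {North, Central} with total 1530.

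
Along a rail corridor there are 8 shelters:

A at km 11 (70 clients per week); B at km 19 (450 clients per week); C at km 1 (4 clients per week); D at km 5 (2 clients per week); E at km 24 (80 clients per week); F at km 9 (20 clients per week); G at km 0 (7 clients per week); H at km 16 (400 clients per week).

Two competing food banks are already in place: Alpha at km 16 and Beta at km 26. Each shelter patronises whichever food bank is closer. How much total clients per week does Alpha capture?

The indifferent point is the midpoint (16+26)/2 = 21; shelters left of it (closer to Alpha at 16) go to Alpha, those right go to Beta.
  G at 0 (w=7) → Alpha
  C at 1 (w=4) → Alpha
  D at 5 (w=2) → Alpha
  F at 9 (w=20) → Alpha
  A at 11 (w=70) → Alpha
  H at 16 (w=400) → Alpha
  B at 19 (w=450) → Alpha
  E at 24 (w=80) → Beta
Alpha captures 953; Beta captures 80.

953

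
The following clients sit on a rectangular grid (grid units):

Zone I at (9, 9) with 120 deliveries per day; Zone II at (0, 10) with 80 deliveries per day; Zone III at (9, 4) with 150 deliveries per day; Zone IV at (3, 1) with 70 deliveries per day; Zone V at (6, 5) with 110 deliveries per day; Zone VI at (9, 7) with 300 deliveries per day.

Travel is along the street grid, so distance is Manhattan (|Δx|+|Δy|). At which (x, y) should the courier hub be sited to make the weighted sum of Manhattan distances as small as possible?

(9, 7)

Manhattan distance separates: Σwᵢ(|x−xᵢ|+|y−yᵢ|) = Σwᵢ|x−xᵢ| + Σwᵢ|y−yᵢ|, so x and y are optimised independently as 1-D weighted medians.
Total weight W = 830; half = 415.
x-coordinate, sorted with cumulative weight:
  x=0 (Zone II, w=80) cum 80
  x=3 (Zone IV, w=70) cum 150
  x=6 (Zone V, w=110) cum 260
  x=9 (Zone I, w=120) cum 380
  x=9 (Zone III, w=150) cum 530  ← median
  x=9 (Zone VI, w=300) cum 830
⇒ x* = 9
y-coordinate, sorted with cumulative weight:
  y=1 (Zone IV, w=70) cum 70
  y=4 (Zone III, w=150) cum 220
  y=5 (Zone V, w=110) cum 330
  y=7 (Zone VI, w=300) cum 630  ← median
  y=9 (Zone I, w=120) cum 750
  y=10 (Zone II, w=80) cum 830
⇒ y* = 7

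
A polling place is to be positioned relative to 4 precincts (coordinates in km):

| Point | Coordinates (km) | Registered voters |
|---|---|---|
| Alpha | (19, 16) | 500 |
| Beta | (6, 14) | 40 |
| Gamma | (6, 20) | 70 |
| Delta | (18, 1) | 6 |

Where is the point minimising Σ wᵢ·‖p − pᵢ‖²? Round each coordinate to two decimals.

(16.67, 16.18)

The minimiser of Σwᵢ‖p−pᵢ‖² is the weighted centroid p* = (Σwᵢpᵢ)/(Σwᵢ).
Σwᵢ = 616.
Σwᵢxᵢ = 500·19 + 40·6 + 70·6 + 6·18 = 10268.
Σwᵢyᵢ = 500·16 + 40·14 + 70·20 + 6·1 = 9966.
x* = 10268/616 = 16.67, y* = 9966/616 = 16.18.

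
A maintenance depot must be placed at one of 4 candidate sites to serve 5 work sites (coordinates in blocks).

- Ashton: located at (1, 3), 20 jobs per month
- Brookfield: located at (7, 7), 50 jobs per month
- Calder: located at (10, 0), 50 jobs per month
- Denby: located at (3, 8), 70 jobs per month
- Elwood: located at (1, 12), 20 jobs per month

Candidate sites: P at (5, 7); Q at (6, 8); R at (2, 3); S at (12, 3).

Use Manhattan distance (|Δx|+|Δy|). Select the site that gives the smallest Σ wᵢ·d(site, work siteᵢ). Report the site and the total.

P, total 1250 blocks

Total weighted distance at each candidate:
  P (5, 7): total = 1250
  Q (6, 8): total = 1290
  R (2, 3): total = 1640
  S (12, 3): total = 2300
Minimum is at P with total 1250 blocks.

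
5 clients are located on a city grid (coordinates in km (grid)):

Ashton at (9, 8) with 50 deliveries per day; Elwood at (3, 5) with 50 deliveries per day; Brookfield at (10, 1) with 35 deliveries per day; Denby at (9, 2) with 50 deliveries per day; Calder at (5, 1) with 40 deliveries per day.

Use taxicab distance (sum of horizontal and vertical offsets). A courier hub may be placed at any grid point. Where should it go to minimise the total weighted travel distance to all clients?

Manhattan distance separates: Σwᵢ(|x−xᵢ|+|y−yᵢ|) = Σwᵢ|x−xᵢ| + Σwᵢ|y−yᵢ|, so x and y are optimised independently as 1-D weighted medians.
Total weight W = 225; half = 112.5.
x-coordinate, sorted with cumulative weight:
  x=3 (Elwood, w=50) cum 50
  x=5 (Calder, w=40) cum 90
  x=9 (Ashton, w=50) cum 140  ← median
  x=9 (Denby, w=50) cum 190
  x=10 (Brookfield, w=35) cum 225
⇒ x* = 9
y-coordinate, sorted with cumulative weight:
  y=1 (Brookfield, w=35) cum 35
  y=1 (Calder, w=40) cum 75
  y=2 (Denby, w=50) cum 125  ← median
  y=5 (Elwood, w=50) cum 175
  y=8 (Ashton, w=50) cum 225
⇒ y* = 2

(9, 2)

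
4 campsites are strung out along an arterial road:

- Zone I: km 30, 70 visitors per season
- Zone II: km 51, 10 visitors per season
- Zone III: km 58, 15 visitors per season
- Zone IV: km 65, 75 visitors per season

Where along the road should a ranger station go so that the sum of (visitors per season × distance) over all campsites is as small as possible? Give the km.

For a sum of weighted absolute distances on a line, the optimum is the weighted median (not the mean). Total weight W = 170; half-weight = 85.
Sort by position and accumulate weight:
  km 30 (Zone I, w=70) → cum 70
  km 51 (Zone II, w=10) → cum 80
  km 58 (Zone III, w=15) → cum 95  ≥ 85 → median here
  km 65 (Zone IV, w=75) → cum 170
Optimal location: km 58.

x = 58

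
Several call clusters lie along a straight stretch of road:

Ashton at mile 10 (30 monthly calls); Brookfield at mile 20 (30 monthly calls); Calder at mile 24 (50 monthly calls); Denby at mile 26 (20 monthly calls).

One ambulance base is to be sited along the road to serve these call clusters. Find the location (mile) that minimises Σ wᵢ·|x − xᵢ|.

For a sum of weighted absolute distances on a line, the optimum is the weighted median (not the mean). Total weight W = 130; half-weight = 65.
Sort by position and accumulate weight:
  mile 10 (Ashton, w=30) → cum 30
  mile 20 (Brookfield, w=30) → cum 60
  mile 24 (Calder, w=50) → cum 110  ≥ 65 → median here
  mile 26 (Denby, w=20) → cum 130
Optimal location: mile 24.

x = 24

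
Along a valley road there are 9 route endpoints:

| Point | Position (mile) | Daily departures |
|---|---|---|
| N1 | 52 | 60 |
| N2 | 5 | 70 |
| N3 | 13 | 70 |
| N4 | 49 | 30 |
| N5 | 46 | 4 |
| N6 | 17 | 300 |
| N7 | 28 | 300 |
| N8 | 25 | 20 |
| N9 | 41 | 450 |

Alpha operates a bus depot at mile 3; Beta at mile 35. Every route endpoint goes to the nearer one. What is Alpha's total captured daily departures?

The indifferent point is the midpoint (3+35)/2 = 19; route endpoints left of it (closer to Alpha at 3) go to Alpha, those right go to Beta.
  N2 at 5 (w=70) → Alpha
  N3 at 13 (w=70) → Alpha
  N6 at 17 (w=300) → Alpha
  N8 at 25 (w=20) → Beta
  N7 at 28 (w=300) → Beta
  N9 at 41 (w=450) → Beta
  N5 at 46 (w=4) → Beta
  N4 at 49 (w=30) → Beta
  N1 at 52 (w=60) → Beta
Alpha captures 440; Beta captures 864.

440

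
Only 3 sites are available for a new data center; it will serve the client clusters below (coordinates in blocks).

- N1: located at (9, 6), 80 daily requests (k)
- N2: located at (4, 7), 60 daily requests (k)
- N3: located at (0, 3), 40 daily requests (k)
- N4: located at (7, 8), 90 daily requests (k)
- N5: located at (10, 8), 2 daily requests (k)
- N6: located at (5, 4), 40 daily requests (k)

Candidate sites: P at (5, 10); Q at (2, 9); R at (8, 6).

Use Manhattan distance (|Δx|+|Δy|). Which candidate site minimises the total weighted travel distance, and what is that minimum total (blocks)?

Total weighted distance at each candidate:
  P (5, 10): total = 1974
  Q (2, 9): total = 2238
  R (8, 6): total = 1298
Minimum is at R with total 1298 blocks.

R, total 1298 blocks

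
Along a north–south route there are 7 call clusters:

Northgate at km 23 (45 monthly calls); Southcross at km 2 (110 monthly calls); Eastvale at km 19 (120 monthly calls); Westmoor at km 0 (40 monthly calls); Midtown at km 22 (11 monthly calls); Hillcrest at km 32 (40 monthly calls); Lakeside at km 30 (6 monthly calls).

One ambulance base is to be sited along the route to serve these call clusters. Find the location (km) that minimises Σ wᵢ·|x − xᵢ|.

For a sum of weighted absolute distances on a line, the optimum is the weighted median (not the mean). Total weight W = 372; half-weight = 186.
Sort by position and accumulate weight:
  km 0 (Westmoor, w=40) → cum 40
  km 2 (Southcross, w=110) → cum 150
  km 19 (Eastvale, w=120) → cum 270  ≥ 186 → median here
  km 22 (Midtown, w=11) → cum 281
  km 23 (Northgate, w=45) → cum 326
  km 30 (Lakeside, w=6) → cum 332
  km 32 (Hillcrest, w=40) → cum 372
Optimal location: km 19.

x = 19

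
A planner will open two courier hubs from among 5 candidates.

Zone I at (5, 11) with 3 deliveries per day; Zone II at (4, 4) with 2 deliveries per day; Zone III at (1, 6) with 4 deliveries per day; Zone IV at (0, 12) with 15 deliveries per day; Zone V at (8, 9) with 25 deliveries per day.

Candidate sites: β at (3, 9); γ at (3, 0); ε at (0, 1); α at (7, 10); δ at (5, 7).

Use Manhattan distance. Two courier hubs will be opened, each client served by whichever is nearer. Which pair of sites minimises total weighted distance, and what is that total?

Evaluate every pair (each demand assigned to the nearer of the two):
  {β, α}: total = 181
  {α, δ}: total = 222
  {ε, α}: total = 232
  {γ, α}: total = 236
  {β, δ}: total = 255
  {β, γ}: total = 257
  {β, ε}: total = 259
  {γ, δ}: total = 315
  {ε, δ}: total = 315
  {γ, ε}: total = 588
Best pair: {β, α} with total 181.

{β, α}, total 181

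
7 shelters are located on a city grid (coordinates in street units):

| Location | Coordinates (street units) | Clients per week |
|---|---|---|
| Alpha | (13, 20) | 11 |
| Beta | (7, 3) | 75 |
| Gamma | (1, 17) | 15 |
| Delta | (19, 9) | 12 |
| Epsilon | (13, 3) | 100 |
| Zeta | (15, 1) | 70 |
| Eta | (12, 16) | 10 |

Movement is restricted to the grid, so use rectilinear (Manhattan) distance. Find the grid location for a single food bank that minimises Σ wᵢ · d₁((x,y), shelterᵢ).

Manhattan distance separates: Σwᵢ(|x−xᵢ|+|y−yᵢ|) = Σwᵢ|x−xᵢ| + Σwᵢ|y−yᵢ|, so x and y are optimised independently as 1-D weighted medians.
Total weight W = 293; half = 146.5.
x-coordinate, sorted with cumulative weight:
  x=1 (Gamma, w=15) cum 15
  x=7 (Beta, w=75) cum 90
  x=12 (Eta, w=10) cum 100
  x=13 (Alpha, w=11) cum 111
  x=13 (Epsilon, w=100) cum 211  ← median
  x=15 (Zeta, w=70) cum 281
  x=19 (Delta, w=12) cum 293
⇒ x* = 13
y-coordinate, sorted with cumulative weight:
  y=1 (Zeta, w=70) cum 70
  y=3 (Beta, w=75) cum 145
  y=3 (Epsilon, w=100) cum 245  ← median
  y=9 (Delta, w=12) cum 257
  y=16 (Eta, w=10) cum 267
  y=17 (Gamma, w=15) cum 282
  y=20 (Alpha, w=11) cum 293
⇒ y* = 3

(13, 3)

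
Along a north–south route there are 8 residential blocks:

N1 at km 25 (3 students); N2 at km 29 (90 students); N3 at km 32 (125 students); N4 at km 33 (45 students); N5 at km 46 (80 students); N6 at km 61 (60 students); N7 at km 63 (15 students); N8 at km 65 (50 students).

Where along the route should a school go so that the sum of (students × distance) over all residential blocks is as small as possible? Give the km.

x = 33

For a sum of weighted absolute distances on a line, the optimum is the weighted median (not the mean). Total weight W = 468; half-weight = 234.
Sort by position and accumulate weight:
  km 25 (N1, w=3) → cum 3
  km 29 (N2, w=90) → cum 93
  km 32 (N3, w=125) → cum 218
  km 33 (N4, w=45) → cum 263  ≥ 234 → median here
  km 46 (N5, w=80) → cum 343
  km 61 (N6, w=60) → cum 403
  km 63 (N7, w=15) → cum 418
  km 65 (N8, w=50) → cum 468
Optimal location: km 33.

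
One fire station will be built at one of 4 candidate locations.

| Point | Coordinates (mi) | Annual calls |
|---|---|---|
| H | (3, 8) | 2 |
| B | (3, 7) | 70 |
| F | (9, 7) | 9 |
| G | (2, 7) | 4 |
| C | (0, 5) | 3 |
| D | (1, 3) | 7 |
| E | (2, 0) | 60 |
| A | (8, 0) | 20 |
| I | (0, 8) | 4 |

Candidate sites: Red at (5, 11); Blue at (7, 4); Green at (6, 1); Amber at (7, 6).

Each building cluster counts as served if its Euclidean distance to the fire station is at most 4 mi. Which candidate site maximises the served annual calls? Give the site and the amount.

Green, covering 20

Coverage radius r = 4 mi; a point is covered iff (Δx)²+(Δy)² ≤ 4² = 16.
  Red (5, 11): covers {H} → 2
  Blue (7, 4): covers {F} → 9
  Green (6, 1): covers {A} → 20
  Amber (7, 6): covers {F} → 9
Maximum coverage at Green: 20 annual calls.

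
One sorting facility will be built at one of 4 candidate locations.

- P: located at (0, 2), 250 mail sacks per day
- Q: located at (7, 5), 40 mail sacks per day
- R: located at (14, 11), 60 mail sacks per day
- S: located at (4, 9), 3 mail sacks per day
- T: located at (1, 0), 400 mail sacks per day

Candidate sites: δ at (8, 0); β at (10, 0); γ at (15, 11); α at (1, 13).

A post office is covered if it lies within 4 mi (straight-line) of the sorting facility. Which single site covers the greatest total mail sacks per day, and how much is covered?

Coverage radius r = 4 mi; a point is covered iff (Δx)²+(Δy)² ≤ 4² = 16.
  δ (8, 0): covers {none} → 0
  β (10, 0): covers {none} → 0
  γ (15, 11): covers {R} → 60
  α (1, 13): covers {none} → 0
Maximum coverage at γ: 60 mail sacks per day.

γ, covering 60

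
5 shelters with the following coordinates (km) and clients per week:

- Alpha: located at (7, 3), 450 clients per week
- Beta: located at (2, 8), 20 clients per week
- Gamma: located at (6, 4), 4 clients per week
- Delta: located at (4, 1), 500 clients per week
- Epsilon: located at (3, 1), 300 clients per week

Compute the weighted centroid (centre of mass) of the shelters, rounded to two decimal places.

(4.80, 1.83)

The minimiser of Σwᵢ‖p−pᵢ‖² is the weighted centroid p* = (Σwᵢpᵢ)/(Σwᵢ).
Σwᵢ = 1274.
Σwᵢxᵢ = 450·7 + 20·2 + 4·6 + 500·4 + 300·3 = 6114.
Σwᵢyᵢ = 450·3 + 20·8 + 4·4 + 500·1 + 300·1 = 2326.
x* = 6114/1274 = 4.80, y* = 2326/1274 = 1.83.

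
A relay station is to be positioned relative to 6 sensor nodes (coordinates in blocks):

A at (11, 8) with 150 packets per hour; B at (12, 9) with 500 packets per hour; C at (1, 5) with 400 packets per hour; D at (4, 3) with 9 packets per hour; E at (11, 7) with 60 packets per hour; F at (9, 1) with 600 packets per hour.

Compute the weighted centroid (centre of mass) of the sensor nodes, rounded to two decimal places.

(8.23, 5.09)

The minimiser of Σwᵢ‖p−pᵢ‖² is the weighted centroid p* = (Σwᵢpᵢ)/(Σwᵢ).
Σwᵢ = 1719.
Σwᵢxᵢ = 150·11 + 500·12 + 400·1 + 9·4 + 60·11 + 600·9 = 14146.
Σwᵢyᵢ = 150·8 + 500·9 + 400·5 + 9·3 + 60·7 + 600·1 = 8747.
x* = 14146/1719 = 8.23, y* = 8747/1719 = 5.09.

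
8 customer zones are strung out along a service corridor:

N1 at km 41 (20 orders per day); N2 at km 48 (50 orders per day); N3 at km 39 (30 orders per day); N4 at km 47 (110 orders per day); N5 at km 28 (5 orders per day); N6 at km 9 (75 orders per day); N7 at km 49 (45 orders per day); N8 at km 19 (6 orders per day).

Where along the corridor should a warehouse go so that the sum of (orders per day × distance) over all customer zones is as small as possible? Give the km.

For a sum of weighted absolute distances on a line, the optimum is the weighted median (not the mean). Total weight W = 341; half-weight = 170.5.
Sort by position and accumulate weight:
  km 9 (N6, w=75) → cum 75
  km 19 (N8, w=6) → cum 81
  km 28 (N5, w=5) → cum 86
  km 39 (N3, w=30) → cum 116
  km 41 (N1, w=20) → cum 136
  km 47 (N4, w=110) → cum 246  ≥ 170.5 → median here
  km 48 (N2, w=50) → cum 296
  km 49 (N7, w=45) → cum 341
Optimal location: km 47.

x = 47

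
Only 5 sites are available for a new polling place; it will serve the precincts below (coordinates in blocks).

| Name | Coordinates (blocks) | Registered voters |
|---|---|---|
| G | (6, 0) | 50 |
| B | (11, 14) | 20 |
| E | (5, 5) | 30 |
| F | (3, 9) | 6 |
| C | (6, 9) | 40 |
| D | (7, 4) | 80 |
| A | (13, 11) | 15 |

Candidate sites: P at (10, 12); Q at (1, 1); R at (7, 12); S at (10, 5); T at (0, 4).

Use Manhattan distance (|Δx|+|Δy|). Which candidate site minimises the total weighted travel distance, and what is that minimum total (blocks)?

Total weighted distance at each candidate:
  P (10, 12): total = 2500
  Q (1, 1): total = 2630
  R (7, 12): total = 1987
  S (10, 5): total = 1641
  T (0, 4): total = 2448
Minimum is at S with total 1641 blocks.

S, total 1641 blocks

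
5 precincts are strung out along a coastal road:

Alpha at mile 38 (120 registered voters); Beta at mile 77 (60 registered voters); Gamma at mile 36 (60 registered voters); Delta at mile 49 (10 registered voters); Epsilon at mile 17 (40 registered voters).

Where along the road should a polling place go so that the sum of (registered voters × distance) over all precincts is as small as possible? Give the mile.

For a sum of weighted absolute distances on a line, the optimum is the weighted median (not the mean). Total weight W = 290; half-weight = 145.
Sort by position and accumulate weight:
  mile 17 (Epsilon, w=40) → cum 40
  mile 36 (Gamma, w=60) → cum 100
  mile 38 (Alpha, w=120) → cum 220  ≥ 145 → median here
  mile 49 (Delta, w=10) → cum 230
  mile 77 (Beta, w=60) → cum 290
Optimal location: mile 38.

x = 38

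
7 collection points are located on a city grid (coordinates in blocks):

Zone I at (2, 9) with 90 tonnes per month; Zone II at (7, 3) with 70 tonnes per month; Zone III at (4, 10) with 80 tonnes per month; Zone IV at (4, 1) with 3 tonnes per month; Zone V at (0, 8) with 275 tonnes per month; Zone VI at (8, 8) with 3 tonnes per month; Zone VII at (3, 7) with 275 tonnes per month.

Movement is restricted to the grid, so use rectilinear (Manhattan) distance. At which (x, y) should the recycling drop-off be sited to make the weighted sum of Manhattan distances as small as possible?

(3, 8)

Manhattan distance separates: Σwᵢ(|x−xᵢ|+|y−yᵢ|) = Σwᵢ|x−xᵢ| + Σwᵢ|y−yᵢ|, so x and y are optimised independently as 1-D weighted medians.
Total weight W = 796; half = 398.
x-coordinate, sorted with cumulative weight:
  x=0 (Zone V, w=275) cum 275
  x=2 (Zone I, w=90) cum 365
  x=3 (Zone VII, w=275) cum 640  ← median
  x=4 (Zone III, w=80) cum 720
  x=4 (Zone IV, w=3) cum 723
  x=7 (Zone II, w=70) cum 793
  x=8 (Zone VI, w=3) cum 796
⇒ x* = 3
y-coordinate, sorted with cumulative weight:
  y=1 (Zone IV, w=3) cum 3
  y=3 (Zone II, w=70) cum 73
  y=7 (Zone VII, w=275) cum 348
  y=8 (Zone V, w=275) cum 623  ← median
  y=8 (Zone VI, w=3) cum 626
  y=9 (Zone I, w=90) cum 716
  y=10 (Zone III, w=80) cum 796
⇒ y* = 8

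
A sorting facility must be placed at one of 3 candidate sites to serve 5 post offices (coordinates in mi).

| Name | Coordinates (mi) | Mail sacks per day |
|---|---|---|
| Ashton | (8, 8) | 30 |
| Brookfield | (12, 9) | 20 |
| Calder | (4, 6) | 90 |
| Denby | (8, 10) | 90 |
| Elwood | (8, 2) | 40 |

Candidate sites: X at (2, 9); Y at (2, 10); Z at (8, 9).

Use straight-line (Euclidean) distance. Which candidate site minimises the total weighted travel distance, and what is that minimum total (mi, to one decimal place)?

Total weighted distance at each candidate:
  X (2, 9): total = 1623.2
  Y (2, 10): total = 1733.2
  Z (8, 9): total = 930.0
Minimum is at Z with total 930.0 mi.

Z, total 930.0 mi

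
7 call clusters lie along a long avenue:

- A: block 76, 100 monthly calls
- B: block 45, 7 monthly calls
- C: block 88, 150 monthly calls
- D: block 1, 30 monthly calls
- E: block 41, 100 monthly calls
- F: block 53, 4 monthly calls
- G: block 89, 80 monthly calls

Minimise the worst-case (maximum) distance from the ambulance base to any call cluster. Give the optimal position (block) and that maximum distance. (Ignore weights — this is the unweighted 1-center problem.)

The 1-center on a line is the midpoint of the two extreme points: leftmost at 1, rightmost at 89.
Optimal location = (1 + 89)/2 = 45; maximum distance = (89 − 1)/2 = 44.

location 45, max distance 44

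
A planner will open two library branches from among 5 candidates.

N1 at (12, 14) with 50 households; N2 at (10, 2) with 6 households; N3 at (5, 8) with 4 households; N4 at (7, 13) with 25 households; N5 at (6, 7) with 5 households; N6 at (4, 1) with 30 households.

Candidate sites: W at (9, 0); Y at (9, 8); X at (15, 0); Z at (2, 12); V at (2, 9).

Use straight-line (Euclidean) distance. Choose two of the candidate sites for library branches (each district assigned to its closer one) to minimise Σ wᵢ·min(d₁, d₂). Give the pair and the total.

Evaluate every pair (each demand assigned to the nearer of the two):
  {W, Y}: total = 668.2
  {Y, V}: total = 782.4
  {Y, Z}: total = 789.3
  {Y, X}: total = 792.2
  {W, Z}: total = 855.8
  {W, V}: total = 920.5
  {Z, V}: total = 983.6
  {X, V}: total = 1033.8
  {X, Z}: total = 1053.1
  {W, X}: total = 1285.0
Best pair: {W, Y} with total 668.2.

{W, Y}, total 668.2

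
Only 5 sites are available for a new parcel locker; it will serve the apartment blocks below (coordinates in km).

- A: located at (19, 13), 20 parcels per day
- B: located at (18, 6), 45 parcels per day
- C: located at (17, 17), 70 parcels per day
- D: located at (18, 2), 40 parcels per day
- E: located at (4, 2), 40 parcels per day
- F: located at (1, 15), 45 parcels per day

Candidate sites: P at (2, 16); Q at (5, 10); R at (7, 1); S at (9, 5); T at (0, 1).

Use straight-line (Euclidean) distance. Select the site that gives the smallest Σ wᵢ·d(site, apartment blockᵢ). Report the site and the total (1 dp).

Total weighted distance at each candidate:
  P (2, 16): total = 3726.4
  Q (5, 10): total = 3092.1
  R (7, 1): total = 3457.6
  S (9, 5): total = 2862.2
  T (0, 1): total = 4441.9
Minimum is at S with total 2862.2 km.

S, total 2862.2 km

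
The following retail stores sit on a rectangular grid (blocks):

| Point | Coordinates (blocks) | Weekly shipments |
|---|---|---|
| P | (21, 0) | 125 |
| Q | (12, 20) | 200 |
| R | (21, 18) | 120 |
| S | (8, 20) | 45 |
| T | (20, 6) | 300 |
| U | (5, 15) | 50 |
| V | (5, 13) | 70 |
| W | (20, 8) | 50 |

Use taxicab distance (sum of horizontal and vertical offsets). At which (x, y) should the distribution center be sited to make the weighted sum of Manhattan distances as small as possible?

(20, 13)

Manhattan distance separates: Σwᵢ(|x−xᵢ|+|y−yᵢ|) = Σwᵢ|x−xᵢ| + Σwᵢ|y−yᵢ|, so x and y are optimised independently as 1-D weighted medians.
Total weight W = 960; half = 480.
x-coordinate, sorted with cumulative weight:
  x=5 (U, w=50) cum 50
  x=5 (V, w=70) cum 120
  x=8 (S, w=45) cum 165
  x=12 (Q, w=200) cum 365
  x=20 (T, w=300) cum 665  ← median
  x=20 (W, w=50) cum 715
  x=21 (P, w=125) cum 840
  x=21 (R, w=120) cum 960
⇒ x* = 20
y-coordinate, sorted with cumulative weight:
  y=0 (P, w=125) cum 125
  y=6 (T, w=300) cum 425
  y=8 (W, w=50) cum 475
  y=13 (V, w=70) cum 545  ← median
  y=15 (U, w=50) cum 595
  y=18 (R, w=120) cum 715
  y=20 (Q, w=200) cum 915
  y=20 (S, w=45) cum 960
⇒ y* = 13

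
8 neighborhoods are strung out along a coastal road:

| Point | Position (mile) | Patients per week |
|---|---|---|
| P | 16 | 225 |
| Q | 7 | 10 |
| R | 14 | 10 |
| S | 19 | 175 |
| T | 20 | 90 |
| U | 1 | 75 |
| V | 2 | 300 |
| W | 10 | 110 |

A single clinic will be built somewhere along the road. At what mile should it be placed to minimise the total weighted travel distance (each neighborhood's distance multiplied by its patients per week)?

x = 14

For a sum of weighted absolute distances on a line, the optimum is the weighted median (not the mean). Total weight W = 995; half-weight = 497.5.
Sort by position and accumulate weight:
  mile 1 (U, w=75) → cum 75
  mile 2 (V, w=300) → cum 375
  mile 7 (Q, w=10) → cum 385
  mile 10 (W, w=110) → cum 495
  mile 14 (R, w=10) → cum 505  ≥ 497.5 → median here
  mile 16 (P, w=225) → cum 730
  mile 19 (S, w=175) → cum 905
  mile 20 (T, w=90) → cum 995
Optimal location: mile 14.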